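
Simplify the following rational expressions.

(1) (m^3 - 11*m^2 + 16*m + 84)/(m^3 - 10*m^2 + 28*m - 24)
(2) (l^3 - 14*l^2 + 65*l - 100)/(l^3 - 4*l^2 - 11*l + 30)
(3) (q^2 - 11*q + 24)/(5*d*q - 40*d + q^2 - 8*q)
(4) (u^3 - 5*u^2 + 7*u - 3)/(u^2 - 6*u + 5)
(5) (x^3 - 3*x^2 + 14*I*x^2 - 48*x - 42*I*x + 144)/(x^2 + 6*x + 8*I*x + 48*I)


(1) = (m^2 - 5*m - 14)/(m^2 - 4*m + 4)
(2) = (l^2 - 9*l + 20)/(l^2 + l - 6)
(3) = (q - 3)/(5*d + q)
(4) = (u^2 - 4*u + 3)/(u - 5)
(5) = (x^2 + x*(-3 + 6*I) - 18*I)/(x + 6)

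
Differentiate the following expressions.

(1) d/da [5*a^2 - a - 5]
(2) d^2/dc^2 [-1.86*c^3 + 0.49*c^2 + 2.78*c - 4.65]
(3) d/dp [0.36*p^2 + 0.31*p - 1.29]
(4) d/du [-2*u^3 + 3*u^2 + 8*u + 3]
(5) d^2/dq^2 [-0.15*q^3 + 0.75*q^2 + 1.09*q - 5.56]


(1) = 10*a - 1
(2) = 0.98 - 11.16*c
(3) = 0.72*p + 0.31
(4) = -6*u^2 + 6*u + 8
(5) = 1.5 - 0.9*q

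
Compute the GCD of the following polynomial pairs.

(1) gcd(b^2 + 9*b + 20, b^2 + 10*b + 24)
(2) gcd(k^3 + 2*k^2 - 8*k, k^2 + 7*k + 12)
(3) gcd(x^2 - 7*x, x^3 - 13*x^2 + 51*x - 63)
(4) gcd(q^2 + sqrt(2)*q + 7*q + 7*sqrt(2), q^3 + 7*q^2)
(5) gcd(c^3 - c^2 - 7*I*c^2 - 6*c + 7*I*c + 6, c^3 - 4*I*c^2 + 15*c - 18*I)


(1) = b + 4
(2) = k + 4
(3) = x - 7
(4) = gcd((q + 7)*(q + sqrt(2)), q^2*(q + 7)) = q + 7
(5) = gcd((c - 1)*(c - 6*I)*(c - I), (c - 6*I)*(c - I)*(c + 3*I)) = c^2 - 7*I*c - 6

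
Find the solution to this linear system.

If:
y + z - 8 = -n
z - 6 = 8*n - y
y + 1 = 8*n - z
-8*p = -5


Then:
No Solution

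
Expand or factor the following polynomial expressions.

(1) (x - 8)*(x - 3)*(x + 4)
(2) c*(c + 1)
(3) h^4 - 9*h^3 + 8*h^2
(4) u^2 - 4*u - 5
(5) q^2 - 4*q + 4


(1) = x^3 - 7*x^2 - 20*x + 96
(2) = c^2 + c
(3) = h^2*(h - 8)*(h - 1)
(4) = (u - 5)*(u + 1)
(5) = (q - 2)^2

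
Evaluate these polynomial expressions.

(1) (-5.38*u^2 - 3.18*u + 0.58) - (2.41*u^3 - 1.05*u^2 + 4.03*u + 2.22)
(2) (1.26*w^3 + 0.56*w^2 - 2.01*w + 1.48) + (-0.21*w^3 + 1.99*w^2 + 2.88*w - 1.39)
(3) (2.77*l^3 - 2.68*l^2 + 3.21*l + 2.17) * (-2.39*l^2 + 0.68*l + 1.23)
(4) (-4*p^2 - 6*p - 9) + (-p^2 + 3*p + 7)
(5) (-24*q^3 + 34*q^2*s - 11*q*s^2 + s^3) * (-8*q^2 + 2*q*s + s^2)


(1) = -2.41*u^3 - 4.33*u^2 - 7.21*u - 1.64
(2) = 1.05*w^3 + 2.55*w^2 + 0.87*w + 0.09
(3) = -6.6203*l^5 + 8.2888*l^4 - 6.0872*l^3 - 6.2999*l^2 + 5.4239*l + 2.6691
(4) = -5*p^2 - 3*p - 2
(5) = 192*q^5 - 320*q^4*s + 132*q^3*s^2 + 4*q^2*s^3 - 9*q*s^4 + s^5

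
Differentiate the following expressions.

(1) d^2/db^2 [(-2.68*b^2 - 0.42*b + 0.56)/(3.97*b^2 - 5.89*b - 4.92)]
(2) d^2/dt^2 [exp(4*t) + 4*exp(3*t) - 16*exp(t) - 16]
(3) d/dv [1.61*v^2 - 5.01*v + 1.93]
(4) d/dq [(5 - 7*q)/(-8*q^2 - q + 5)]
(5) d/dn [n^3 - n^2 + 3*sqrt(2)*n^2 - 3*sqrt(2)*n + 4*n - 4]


(1) = (-138.573644*b^3 - 261.124368*b^2 - 127.789536*b - 44.672672)/(62.570773*b^6 - 278.495103*b^5 + 180.552027*b^4 + 485.938547*b^3 - 223.757172*b^2 - 427.727088*b - 119.095488)
(2) = (16*exp(3*t) + 36*exp(2*t) - 16)*exp(t)
(3) = 3.22*v - 5.01
(4) = (56*q^2 + 7*q - (7*q - 5)*(16*q + 1) - 35)/(8*q^2 + q - 5)^2
(5) = 3*n^2 - 2*n + 6*sqrt(2)*n - 3*sqrt(2) + 4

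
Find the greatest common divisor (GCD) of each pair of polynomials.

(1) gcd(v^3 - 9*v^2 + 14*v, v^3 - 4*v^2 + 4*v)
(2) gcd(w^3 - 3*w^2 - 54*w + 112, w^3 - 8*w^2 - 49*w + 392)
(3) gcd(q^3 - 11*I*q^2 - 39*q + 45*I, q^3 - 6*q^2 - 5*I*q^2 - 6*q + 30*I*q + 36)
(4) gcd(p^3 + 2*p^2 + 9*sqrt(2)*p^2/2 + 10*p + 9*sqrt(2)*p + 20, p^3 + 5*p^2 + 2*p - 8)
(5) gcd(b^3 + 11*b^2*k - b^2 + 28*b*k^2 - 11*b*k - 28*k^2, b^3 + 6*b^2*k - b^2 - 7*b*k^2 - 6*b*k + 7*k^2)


(1) = gcd(v*(v - 7)*(v - 2), v*(v - 2)^2) = v^2 - 2*v
(2) = w^2 - w - 56
(3) = q - 3*I
(4) = gcd((p + 2)*(p + 2*sqrt(2))*(p + 5*sqrt(2)/2), (p - 1)*(p + 2)*(p + 4)) = p + 2
(5) = gcd((b - 1)*(b + 4*k)*(b + 7*k), (b - 1)*(b - k)*(b + 7*k)) = b^2 + 7*b*k - b - 7*k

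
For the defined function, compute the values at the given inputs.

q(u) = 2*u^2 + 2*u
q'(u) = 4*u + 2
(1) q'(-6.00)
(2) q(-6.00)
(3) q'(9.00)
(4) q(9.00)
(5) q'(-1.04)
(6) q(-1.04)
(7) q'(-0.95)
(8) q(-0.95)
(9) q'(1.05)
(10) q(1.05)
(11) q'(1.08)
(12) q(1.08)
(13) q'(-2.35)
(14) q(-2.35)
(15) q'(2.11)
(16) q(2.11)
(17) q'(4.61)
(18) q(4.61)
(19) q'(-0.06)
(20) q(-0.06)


(1) = -22.00
(2) = 60.00
(3) = 38.00
(4) = 180.00
(5) = -2.16
(6) = 0.08
(7) = -1.80
(8) = -0.09
(9) = 6.20
(10) = 4.30
(11) = 6.32
(12) = 4.49
(13) = -7.40
(14) = 6.35
(15) = 10.44
(16) = 13.12
(17) = 20.44
(18) = 51.72
(19) = 1.76
(20) = -0.11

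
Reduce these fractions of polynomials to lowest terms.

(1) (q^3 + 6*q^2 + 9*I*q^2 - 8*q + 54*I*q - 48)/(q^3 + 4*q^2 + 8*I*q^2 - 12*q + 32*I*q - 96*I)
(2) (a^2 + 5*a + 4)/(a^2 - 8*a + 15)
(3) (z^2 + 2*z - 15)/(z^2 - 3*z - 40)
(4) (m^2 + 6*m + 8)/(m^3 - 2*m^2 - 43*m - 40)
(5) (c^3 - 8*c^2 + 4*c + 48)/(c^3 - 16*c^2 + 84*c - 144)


(1) = (q + I)/(q - 2)
(2) = (a^2 + 5*a + 4)/(a^2 - 8*a + 15)
(3) = (z - 3)/(z - 8)
(4) = (m^2 + 6*m + 8)/(m^3 - 2*m^2 - 43*m - 40)
(5) = (c + 2)/(c - 6)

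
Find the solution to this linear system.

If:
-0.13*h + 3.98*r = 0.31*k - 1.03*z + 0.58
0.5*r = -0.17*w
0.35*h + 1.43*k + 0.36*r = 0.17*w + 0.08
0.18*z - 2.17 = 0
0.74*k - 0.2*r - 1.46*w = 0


Then:
h = -77.11
k = 21.24
r = -3.84
w = 11.29
z = 12.06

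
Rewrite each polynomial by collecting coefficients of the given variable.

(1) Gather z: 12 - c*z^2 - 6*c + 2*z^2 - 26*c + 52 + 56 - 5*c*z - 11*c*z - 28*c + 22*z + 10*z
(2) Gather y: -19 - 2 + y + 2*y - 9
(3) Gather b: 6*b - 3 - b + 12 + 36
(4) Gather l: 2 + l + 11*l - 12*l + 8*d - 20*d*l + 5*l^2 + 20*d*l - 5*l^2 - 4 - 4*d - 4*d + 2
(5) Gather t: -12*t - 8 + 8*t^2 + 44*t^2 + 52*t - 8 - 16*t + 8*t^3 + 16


(1) = -60*c + z^2*(2 - c) + z*(32 - 16*c) + 120
(2) = 3*y - 30
(3) = 5*b + 45
(4) = 0
(5) = 8*t^3 + 52*t^2 + 24*t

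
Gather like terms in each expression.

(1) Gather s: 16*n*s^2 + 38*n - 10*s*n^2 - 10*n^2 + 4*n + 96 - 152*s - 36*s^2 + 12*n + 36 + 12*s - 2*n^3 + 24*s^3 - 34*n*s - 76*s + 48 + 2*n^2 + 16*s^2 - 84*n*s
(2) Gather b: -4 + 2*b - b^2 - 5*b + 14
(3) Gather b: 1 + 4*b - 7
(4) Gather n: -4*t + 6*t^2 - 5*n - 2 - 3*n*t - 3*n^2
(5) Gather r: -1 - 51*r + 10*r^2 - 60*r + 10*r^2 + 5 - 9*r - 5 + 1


(1) = -2*n^3 - 8*n^2 + 54*n + 24*s^3 + s^2*(16*n - 20) + s*(-10*n^2 - 118*n - 216) + 180
(2) = -b^2 - 3*b + 10
(3) = 4*b - 6
(4) = -3*n^2 + n*(-3*t - 5) + 6*t^2 - 4*t - 2
(5) = 20*r^2 - 120*r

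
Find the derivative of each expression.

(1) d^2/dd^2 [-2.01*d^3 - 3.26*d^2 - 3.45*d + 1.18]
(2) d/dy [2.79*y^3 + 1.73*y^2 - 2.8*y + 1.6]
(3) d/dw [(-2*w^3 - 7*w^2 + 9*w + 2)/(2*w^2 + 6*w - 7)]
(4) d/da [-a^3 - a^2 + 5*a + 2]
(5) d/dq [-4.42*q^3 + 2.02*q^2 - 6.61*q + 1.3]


(1) = -12.06*d - 6.52
(2) = 8.37*y^2 + 3.46*y - 2.8
(3) = (-4*w^4 - 24*w^3 - 18*w^2 + 90*w - 75)/(4*w^4 + 24*w^3 + 8*w^2 - 84*w + 49)
(4) = -3*a^2 - 2*a + 5
(5) = -13.26*q^2 + 4.04*q - 6.61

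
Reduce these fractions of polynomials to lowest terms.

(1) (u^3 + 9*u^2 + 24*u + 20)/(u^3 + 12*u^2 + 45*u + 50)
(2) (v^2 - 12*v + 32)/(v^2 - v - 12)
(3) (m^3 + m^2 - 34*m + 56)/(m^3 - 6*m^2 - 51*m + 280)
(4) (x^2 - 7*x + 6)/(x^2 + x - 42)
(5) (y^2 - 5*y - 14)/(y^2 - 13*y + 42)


(1) = (u + 2)/(u + 5)
(2) = (v - 8)/(v + 3)
(3) = (m^2 - 6*m + 8)/(m^2 - 13*m + 40)
(4) = (x - 1)/(x + 7)
(5) = (y + 2)/(y - 6)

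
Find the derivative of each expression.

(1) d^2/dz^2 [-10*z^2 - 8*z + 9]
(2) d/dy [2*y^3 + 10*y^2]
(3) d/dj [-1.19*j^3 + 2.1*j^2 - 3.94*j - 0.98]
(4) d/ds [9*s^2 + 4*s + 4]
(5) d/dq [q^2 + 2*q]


(1) = -20
(2) = 2*y*(3*y + 10)
(3) = -3.57*j^2 + 4.2*j - 3.94
(4) = 18*s + 4
(5) = 2*q + 2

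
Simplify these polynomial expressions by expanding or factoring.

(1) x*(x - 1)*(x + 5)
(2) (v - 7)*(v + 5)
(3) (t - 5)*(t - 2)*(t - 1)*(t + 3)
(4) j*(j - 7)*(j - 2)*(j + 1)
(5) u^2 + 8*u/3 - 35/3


(1) = x^3 + 4*x^2 - 5*x
(2) = v^2 - 2*v - 35
(3) = t^4 - 5*t^3 - 7*t^2 + 41*t - 30
(4) = j^4 - 8*j^3 + 5*j^2 + 14*j
(5) = (u - 7/3)*(u + 5)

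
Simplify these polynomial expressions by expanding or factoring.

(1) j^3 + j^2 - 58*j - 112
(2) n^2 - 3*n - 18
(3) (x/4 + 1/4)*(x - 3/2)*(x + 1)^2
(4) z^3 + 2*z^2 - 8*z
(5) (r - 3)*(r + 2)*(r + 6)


(1) = (j - 8)*(j + 2)*(j + 7)
(2) = (n - 6)*(n + 3)
(3) = x^4/4 + 3*x^3/8 - 3*x^2/8 - 7*x/8 - 3/8
(4) = z*(z - 2)*(z + 4)
(5) = r^3 + 5*r^2 - 12*r - 36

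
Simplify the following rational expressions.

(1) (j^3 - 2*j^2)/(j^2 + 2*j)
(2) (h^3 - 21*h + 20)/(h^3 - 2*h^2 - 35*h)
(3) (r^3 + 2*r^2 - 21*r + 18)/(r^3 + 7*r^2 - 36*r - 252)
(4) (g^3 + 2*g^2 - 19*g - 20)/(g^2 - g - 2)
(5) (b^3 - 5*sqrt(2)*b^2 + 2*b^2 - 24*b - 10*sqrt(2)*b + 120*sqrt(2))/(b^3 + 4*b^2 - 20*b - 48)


(1) = (j^2 - 2*j)/(j + 2)
(2) = (h^2 - 5*h + 4)/(h^2 - 7*h)
(3) = (r^2 - 4*r + 3)/(r^2 + r - 42)
(4) = (g^2 + g - 20)/(g - 2)
(5) = (b - 5*sqrt(2))/(b + 2)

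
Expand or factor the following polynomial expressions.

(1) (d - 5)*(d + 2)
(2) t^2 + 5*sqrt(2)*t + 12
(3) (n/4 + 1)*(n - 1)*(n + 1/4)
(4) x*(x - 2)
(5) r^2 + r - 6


(1) = d^2 - 3*d - 10
(2) = (t + 2*sqrt(2))*(t + 3*sqrt(2))
(3) = n^3/4 + 13*n^2/16 - 13*n/16 - 1/4
(4) = x^2 - 2*x
(5) = (r - 2)*(r + 3)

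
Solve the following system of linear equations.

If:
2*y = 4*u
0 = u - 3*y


Then:
u = 0
y = 0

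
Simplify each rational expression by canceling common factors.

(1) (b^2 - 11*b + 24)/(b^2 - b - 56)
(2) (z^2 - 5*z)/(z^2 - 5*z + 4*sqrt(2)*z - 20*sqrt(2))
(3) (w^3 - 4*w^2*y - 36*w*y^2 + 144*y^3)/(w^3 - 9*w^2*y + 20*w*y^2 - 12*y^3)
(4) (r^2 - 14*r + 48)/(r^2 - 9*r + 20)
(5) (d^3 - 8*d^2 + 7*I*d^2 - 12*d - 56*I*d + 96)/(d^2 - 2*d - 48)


(1) = (b - 3)/(b + 7)
(2) = z/(z + 4*sqrt(2))
(3) = (w^2 + 2*w*y - 24*y^2)/(w^2 - 3*w*y + 2*y^2)
(4) = (r^2 - 14*r + 48)/(r^2 - 9*r + 20)
(5) = (d^2 + 7*I*d - 12)/(d + 6)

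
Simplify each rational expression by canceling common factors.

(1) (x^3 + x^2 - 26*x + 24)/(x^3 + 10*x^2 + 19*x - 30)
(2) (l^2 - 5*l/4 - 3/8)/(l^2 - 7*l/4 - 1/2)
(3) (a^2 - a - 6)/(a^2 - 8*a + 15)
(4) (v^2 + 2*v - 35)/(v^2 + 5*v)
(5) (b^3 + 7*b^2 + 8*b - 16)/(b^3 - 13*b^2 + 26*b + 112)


(1) = (x - 4)/(x + 5)
(2) = (2*l - 3)/(2*l - 4)
(3) = (a + 2)/(a - 5)
(4) = (v^2 + 2*v - 35)/(v^2 + 5*v)
(5) = (b^3 + 7*b^2 + 8*b - 16)/(b^3 - 13*b^2 + 26*b + 112)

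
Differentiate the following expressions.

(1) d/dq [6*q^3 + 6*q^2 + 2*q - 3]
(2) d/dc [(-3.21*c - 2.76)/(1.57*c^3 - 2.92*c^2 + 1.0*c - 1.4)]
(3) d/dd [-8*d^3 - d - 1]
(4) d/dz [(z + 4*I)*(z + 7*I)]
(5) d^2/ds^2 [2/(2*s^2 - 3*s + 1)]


(1) = 18*q^2 + 12*q + 2
(2) = (10.0794*c^3 + 3.6264*c^2 - 16.1184*c + 7.254)/(2.4649*c^6 - 9.1688*c^5 + 11.6664*c^4 - 10.236*c^3 + 9.176*c^2 - 2.8*c + 1.96)
(3) = -24*d^2 - 1
(4) = 2*z + 11*I
(5) = 4*(-4*s^2 + 6*s + (4*s - 3)^2 - 2)/(2*s^2 - 3*s + 1)^3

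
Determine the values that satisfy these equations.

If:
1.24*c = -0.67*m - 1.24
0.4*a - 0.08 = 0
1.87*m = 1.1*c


Then:
a = 0.20
c = -0.76
m = -0.45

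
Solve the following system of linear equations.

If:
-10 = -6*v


Then:
v = 5/3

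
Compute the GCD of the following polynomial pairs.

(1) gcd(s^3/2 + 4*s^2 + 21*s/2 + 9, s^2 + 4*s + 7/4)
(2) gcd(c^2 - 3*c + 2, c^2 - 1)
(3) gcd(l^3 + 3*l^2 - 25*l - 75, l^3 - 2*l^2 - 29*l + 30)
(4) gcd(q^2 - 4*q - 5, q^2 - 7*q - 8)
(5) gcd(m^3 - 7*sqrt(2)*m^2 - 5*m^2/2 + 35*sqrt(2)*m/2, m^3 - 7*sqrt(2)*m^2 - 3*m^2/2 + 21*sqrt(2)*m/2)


(1) = 1
(2) = c - 1
(3) = l + 5
(4) = q + 1
(5) = gcd(m*(m - 5/2)*(m - 7*sqrt(2)), m*(m - 3/2)*(m - 7*sqrt(2))) = m^2 - 7*sqrt(2)*m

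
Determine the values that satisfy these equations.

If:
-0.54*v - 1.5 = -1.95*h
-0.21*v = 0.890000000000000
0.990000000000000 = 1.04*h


Then:
No Solution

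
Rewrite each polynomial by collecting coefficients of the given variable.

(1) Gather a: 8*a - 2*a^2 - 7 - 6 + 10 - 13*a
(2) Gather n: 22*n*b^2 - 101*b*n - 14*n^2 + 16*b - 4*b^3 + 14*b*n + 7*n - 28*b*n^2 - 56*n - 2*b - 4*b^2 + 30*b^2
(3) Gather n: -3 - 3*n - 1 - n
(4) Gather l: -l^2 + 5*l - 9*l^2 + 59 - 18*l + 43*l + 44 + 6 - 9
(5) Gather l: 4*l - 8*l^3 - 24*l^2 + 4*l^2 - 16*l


(1) = -2*a^2 - 5*a - 3
(2) = -4*b^3 + 26*b^2 + 14*b + n^2*(-28*b - 14) + n*(22*b^2 - 87*b - 49)
(3) = -4*n - 4
(4) = -10*l^2 + 30*l + 100
(5) = -8*l^3 - 20*l^2 - 12*l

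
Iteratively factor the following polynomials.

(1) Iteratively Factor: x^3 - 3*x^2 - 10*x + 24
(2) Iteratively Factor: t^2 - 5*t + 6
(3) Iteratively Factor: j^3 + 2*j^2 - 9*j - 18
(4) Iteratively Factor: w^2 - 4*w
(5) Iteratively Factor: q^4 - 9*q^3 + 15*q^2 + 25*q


(1) = (x - 4)*(x^2 + x - 6) = (x - 4)*(x + 3)*(x - 2)
(2) = (t - 2)*(t - 3)
(3) = (j + 2)*(j^2 - 9) = (j - 3)*(j + 2)*(j + 3)
(4) = (w)*(w - 4)
(5) = (q + 1)*(q^3 - 10*q^2 + 25*q) = (q - 5)*(q + 1)*(q^2 - 5*q) = q*(q - 5)*(q + 1)*(q - 5)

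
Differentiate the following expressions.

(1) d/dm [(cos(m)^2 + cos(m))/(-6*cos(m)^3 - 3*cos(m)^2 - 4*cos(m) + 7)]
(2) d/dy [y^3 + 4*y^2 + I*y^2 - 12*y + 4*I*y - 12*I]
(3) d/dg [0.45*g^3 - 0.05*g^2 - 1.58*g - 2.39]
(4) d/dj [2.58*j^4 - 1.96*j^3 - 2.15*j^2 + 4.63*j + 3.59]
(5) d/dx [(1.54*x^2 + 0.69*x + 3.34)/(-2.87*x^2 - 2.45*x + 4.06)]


(1) = 4*(-6*cos(m)^4 - 12*cos(m)^3 + cos(m)^2 - 14*cos(m) - 7)*sin(m)/(-17*cos(m) - 3*cos(2*m) - 3*cos(3*m) + 11)^2
(2) = 3*y^2 + 2*y*(4 + I) - 12 + 4*I
(3) = 1.35*g^2 - 0.1*g - 1.58
(4) = 10.32*j^3 - 5.88*j^2 - 4.3*j + 4.63
(5) = (-1.7927*x^2 + 31.6764*x + 10.9844)/(8.2369*x^4 + 14.063*x^3 - 17.3019*x^2 - 19.894*x + 16.4836)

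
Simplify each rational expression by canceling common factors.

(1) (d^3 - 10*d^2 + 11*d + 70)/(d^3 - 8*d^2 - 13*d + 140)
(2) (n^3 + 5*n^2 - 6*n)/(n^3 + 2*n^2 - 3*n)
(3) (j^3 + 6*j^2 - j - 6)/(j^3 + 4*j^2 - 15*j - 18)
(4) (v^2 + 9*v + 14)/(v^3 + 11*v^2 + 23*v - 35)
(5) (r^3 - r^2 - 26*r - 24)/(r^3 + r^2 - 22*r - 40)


(1) = (d + 2)/(d + 4)
(2) = (n + 6)/(n + 3)
(3) = (j - 1)/(j - 3)
(4) = (v + 2)/(v^2 + 4*v - 5)
(5) = (r^2 - 5*r - 6)/(r^2 - 3*r - 10)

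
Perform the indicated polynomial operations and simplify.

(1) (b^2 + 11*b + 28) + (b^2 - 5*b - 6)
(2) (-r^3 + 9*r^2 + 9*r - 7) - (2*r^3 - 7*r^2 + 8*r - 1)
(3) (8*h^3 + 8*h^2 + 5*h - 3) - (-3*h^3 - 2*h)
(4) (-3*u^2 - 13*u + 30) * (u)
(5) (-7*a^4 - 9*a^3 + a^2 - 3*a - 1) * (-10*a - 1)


(1) = 2*b^2 + 6*b + 22
(2) = -3*r^3 + 16*r^2 + r - 6
(3) = 11*h^3 + 8*h^2 + 7*h - 3
(4) = -3*u^3 - 13*u^2 + 30*u
(5) = 70*a^5 + 97*a^4 - a^3 + 29*a^2 + 13*a + 1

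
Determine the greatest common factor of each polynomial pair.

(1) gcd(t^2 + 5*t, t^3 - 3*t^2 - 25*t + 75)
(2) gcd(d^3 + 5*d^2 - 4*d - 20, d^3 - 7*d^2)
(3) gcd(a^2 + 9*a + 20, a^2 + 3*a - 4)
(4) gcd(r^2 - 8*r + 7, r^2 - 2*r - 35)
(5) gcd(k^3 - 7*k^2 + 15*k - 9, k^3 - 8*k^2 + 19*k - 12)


(1) = t + 5
(2) = 1
(3) = a + 4
(4) = gcd((r - 7)*(r - 1), (r - 7)*(r + 5)) = r - 7
(5) = gcd((k - 3)^2*(k - 1), (k - 4)*(k - 3)*(k - 1)) = k^2 - 4*k + 3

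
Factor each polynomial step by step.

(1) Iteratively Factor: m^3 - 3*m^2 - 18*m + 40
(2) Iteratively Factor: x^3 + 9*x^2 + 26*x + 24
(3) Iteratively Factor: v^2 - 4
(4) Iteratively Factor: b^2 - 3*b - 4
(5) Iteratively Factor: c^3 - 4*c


(1) = (m + 4)*(m^2 - 7*m + 10) = (m - 2)*(m + 4)*(m - 5)
(2) = (x + 3)*(x^2 + 6*x + 8) = (x + 2)*(x + 3)*(x + 4)
(3) = (v + 2)*(v - 2)
(4) = (b + 1)*(b - 4)
(5) = (c + 2)*(c^2 - 2*c) = (c - 2)*(c + 2)*(c)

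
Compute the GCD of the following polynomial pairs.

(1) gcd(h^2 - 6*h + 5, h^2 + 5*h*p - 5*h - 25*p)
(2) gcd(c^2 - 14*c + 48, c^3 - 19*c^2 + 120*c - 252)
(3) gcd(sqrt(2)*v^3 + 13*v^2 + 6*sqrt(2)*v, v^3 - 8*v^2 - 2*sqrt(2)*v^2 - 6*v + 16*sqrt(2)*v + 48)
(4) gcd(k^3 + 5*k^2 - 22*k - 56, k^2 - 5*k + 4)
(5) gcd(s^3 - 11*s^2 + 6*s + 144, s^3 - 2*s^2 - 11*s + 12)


(1) = h - 5
(2) = c - 6
(3) = 1
(4) = k - 4
(5) = s + 3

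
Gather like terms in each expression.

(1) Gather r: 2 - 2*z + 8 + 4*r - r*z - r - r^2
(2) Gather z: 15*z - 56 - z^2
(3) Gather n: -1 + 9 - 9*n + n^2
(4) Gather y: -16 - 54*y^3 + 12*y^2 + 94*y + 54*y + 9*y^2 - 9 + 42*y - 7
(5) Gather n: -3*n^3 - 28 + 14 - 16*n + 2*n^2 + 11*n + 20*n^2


(1) = -r^2 + r*(3 - z) - 2*z + 10
(2) = -z^2 + 15*z - 56
(3) = n^2 - 9*n + 8
(4) = -54*y^3 + 21*y^2 + 190*y - 32
(5) = -3*n^3 + 22*n^2 - 5*n - 14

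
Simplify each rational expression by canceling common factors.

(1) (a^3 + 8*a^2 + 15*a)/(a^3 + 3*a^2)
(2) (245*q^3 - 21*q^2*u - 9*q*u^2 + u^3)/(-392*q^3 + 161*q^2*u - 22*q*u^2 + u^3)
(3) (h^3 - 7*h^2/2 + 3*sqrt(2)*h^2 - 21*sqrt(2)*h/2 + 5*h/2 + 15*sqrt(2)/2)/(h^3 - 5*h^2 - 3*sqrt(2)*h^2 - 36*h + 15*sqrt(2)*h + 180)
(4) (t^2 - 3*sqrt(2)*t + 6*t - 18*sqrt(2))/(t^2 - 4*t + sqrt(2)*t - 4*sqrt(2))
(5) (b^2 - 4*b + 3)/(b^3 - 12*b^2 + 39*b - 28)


(1) = (a + 5)/a
(2) = (-5*q - u)/(8*q - u)
(3) = (2*h^2 - 7*h + 5)/(2*h^2 + h*(-12*sqrt(2) - 10) + 60*sqrt(2))
(4) = (t^2 + t*(6 - 3*sqrt(2)) - 18*sqrt(2))/(t^2 + t*(-4 + sqrt(2)) - 4*sqrt(2))
(5) = (b - 3)/(b^2 - 11*b + 28)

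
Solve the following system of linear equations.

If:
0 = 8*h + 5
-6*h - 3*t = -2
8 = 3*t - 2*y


Then:
h = -5/8
t = 23/12
y = -9/8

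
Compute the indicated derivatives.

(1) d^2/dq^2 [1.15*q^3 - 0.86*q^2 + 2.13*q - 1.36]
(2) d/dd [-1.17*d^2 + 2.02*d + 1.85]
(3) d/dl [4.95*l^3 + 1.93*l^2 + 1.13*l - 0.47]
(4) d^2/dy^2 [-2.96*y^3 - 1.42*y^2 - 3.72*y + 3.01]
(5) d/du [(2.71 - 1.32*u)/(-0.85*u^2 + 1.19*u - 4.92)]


(1) = 6.9*q - 1.72
(2) = 2.02 - 2.34*d
(3) = 14.85*l^2 + 3.86*l + 1.13
(4) = -17.76*y - 2.84
(5) = (-1.122*u^2 + 4.607*u + 3.2695)/(0.7225*u^4 - 2.023*u^3 + 9.7801*u^2 - 11.7096*u + 24.2064)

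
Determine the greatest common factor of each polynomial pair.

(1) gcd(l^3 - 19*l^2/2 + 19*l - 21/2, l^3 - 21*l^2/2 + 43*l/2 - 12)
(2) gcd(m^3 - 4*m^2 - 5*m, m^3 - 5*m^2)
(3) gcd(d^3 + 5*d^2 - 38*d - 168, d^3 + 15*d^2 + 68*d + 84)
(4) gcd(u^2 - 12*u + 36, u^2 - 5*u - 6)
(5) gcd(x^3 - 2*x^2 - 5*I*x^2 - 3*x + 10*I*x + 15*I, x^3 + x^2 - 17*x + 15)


(1) = gcd((l - 7)*(l - 3/2)*(l - 1), (l - 8)*(l - 3/2)*(l - 1)) = l^2 - 5*l/2 + 3/2
(2) = gcd(m*(m - 5)*(m + 1), m^2*(m - 5)) = m^2 - 5*m
(3) = gcd((d - 6)*(d + 4)*(d + 7), (d + 2)*(d + 6)*(d + 7)) = d + 7
(4) = gcd((u - 6)^2, (u - 6)*(u + 1)) = u - 6
(5) = x - 3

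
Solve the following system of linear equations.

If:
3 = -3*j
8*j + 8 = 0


Then:
j = -1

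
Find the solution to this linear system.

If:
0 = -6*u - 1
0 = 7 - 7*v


Then:
u = -1/6
v = 1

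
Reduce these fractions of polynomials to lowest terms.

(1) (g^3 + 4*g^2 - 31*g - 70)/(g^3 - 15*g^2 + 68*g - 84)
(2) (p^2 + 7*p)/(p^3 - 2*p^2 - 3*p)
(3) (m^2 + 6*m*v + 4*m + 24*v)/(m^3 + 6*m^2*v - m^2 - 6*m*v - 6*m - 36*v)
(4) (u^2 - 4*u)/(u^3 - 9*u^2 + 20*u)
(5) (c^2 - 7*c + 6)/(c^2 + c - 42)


(1) = (g^3 + 4*g^2 - 31*g - 70)/(g^3 - 15*g^2 + 68*g - 84)
(2) = (p + 7)/(p^2 - 2*p - 3)
(3) = (m + 4)/(m^2 - m - 6)
(4) = 1/(u - 5)
(5) = (c - 1)/(c + 7)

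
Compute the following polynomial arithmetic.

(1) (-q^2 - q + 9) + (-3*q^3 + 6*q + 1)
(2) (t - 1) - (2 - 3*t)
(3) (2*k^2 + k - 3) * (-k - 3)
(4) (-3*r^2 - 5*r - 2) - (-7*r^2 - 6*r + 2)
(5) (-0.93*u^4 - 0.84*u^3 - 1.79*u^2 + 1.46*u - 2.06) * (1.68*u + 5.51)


(1) = -3*q^3 - q^2 + 5*q + 10
(2) = 4*t - 3
(3) = -2*k^3 - 7*k^2 + 9
(4) = 4*r^2 + r - 4
(5) = -1.5624*u^5 - 6.5355*u^4 - 7.6356*u^3 - 7.4101*u^2 + 4.5838*u - 11.3506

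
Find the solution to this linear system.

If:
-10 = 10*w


Then:
w = -1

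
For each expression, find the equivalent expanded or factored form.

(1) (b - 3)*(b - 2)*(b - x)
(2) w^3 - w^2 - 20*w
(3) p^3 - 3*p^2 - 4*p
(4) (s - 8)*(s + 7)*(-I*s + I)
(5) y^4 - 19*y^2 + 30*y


(1) = b^3 - b^2*x - 5*b^2 + 5*b*x + 6*b - 6*x
(2) = w*(w - 5)*(w + 4)
(3) = p*(p - 4)*(p + 1)
(4) = -I*s^3 + 2*I*s^2 + 55*I*s - 56*I
(5) = y*(y - 3)*(y - 2)*(y + 5)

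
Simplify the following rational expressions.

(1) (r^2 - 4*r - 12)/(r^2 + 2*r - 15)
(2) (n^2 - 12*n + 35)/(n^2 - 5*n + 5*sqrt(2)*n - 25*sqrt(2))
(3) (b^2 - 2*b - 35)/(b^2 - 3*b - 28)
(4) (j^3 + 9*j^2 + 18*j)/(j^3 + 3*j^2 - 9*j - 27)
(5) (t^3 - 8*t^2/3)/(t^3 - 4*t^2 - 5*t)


(1) = (r^2 - 4*r - 12)/(r^2 + 2*r - 15)
(2) = (n - 7)/(n + 5*sqrt(2))
(3) = (b + 5)/(b + 4)
(4) = (j^2 + 6*j)/(j^2 - 9)
(5) = (3*t^2 - 8*t)/(3*t^2 - 12*t - 15)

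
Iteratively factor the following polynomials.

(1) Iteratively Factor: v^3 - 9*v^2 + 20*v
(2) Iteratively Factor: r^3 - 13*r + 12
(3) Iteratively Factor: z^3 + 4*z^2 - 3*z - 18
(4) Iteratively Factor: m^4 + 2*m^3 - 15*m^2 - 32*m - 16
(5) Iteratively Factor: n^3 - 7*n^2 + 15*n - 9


(1) = (v - 4)*(v^2 - 5*v) = (v - 5)*(v - 4)*(v)
(2) = (r - 3)*(r^2 + 3*r - 4) = (r - 3)*(r - 1)*(r + 4)
(3) = (z + 3)*(z^2 + z - 6) = (z + 3)^2*(z - 2)
(4) = (m - 4)*(m^3 + 6*m^2 + 9*m + 4) = (m - 4)*(m + 4)*(m^2 + 2*m + 1) = (m - 4)*(m + 1)*(m + 4)*(m + 1)
(5) = (n - 3)*(n^2 - 4*n + 3) = (n - 3)*(n - 1)*(n - 3)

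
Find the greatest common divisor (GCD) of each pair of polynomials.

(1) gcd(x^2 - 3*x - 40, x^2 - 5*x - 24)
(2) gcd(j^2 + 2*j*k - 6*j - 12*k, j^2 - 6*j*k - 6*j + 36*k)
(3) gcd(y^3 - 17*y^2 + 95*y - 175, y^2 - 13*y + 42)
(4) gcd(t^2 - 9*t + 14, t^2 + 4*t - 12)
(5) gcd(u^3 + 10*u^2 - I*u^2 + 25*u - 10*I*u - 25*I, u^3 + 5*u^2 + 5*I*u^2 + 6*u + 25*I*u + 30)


(1) = x - 8
(2) = gcd((j - 6)*(j + 2*k), (j - 6)*(j - 6*k)) = j - 6
(3) = gcd((y - 7)*(y - 5)^2, (y - 7)*(y - 6)) = y - 7
(4) = t - 2
(5) = gcd((u + 5)^2*(u - I), (u + 5)*(u - I)*(u + 6*I)) = u^2 + u*(5 - I) - 5*I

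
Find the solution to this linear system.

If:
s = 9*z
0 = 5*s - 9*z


Then:
s = 0
z = 0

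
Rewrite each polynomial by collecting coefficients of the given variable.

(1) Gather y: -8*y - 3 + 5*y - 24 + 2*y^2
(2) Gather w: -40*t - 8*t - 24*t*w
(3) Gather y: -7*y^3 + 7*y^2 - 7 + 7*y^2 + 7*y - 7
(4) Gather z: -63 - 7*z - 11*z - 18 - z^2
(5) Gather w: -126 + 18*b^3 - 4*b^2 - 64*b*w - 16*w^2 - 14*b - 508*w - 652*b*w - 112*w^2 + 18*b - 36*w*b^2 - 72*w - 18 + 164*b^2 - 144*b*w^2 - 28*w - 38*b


(1) = 2*y^2 - 3*y - 27
(2) = -24*t*w - 48*t
(3) = -7*y^3 + 14*y^2 + 7*y - 14
(4) = -z^2 - 18*z - 81
(5) = 18*b^3 + 160*b^2 - 34*b + w^2*(-144*b - 128) + w*(-36*b^2 - 716*b - 608) - 144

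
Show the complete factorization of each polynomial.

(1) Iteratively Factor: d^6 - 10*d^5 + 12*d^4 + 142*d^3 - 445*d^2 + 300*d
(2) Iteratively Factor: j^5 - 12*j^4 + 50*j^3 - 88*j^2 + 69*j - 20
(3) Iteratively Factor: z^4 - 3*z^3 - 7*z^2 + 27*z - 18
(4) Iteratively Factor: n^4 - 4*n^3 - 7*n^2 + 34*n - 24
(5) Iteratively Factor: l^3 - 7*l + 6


(1) = (d - 3)*(d^5 - 7*d^4 - 9*d^3 + 115*d^2 - 100*d) = (d - 5)*(d - 3)*(d^4 - 2*d^3 - 19*d^2 + 20*d) = (d - 5)*(d - 3)*(d - 1)*(d^3 - d^2 - 20*d) = (d - 5)*(d - 3)*(d - 1)*(d + 4)*(d^2 - 5*d) = d*(d - 5)*(d - 3)*(d - 1)*(d + 4)*(d - 5)
(2) = (j - 1)*(j^4 - 11*j^3 + 39*j^2 - 49*j + 20) = (j - 1)^2*(j^3 - 10*j^2 + 29*j - 20) = (j - 4)*(j - 1)^2*(j^2 - 6*j + 5) = (j - 5)*(j - 4)*(j - 1)^2*(j - 1)
(3) = (z + 3)*(z^3 - 6*z^2 + 11*z - 6) = (z - 1)*(z + 3)*(z^2 - 5*z + 6) = (z - 2)*(z - 1)*(z + 3)*(z - 3)
(4) = (n - 4)*(n^3 - 7*n + 6) = (n - 4)*(n - 2)*(n^2 + 2*n - 3) = (n - 4)*(n - 2)*(n - 1)*(n + 3)
(5) = (l + 3)*(l^2 - 3*l + 2) = (l - 2)*(l + 3)*(l - 1)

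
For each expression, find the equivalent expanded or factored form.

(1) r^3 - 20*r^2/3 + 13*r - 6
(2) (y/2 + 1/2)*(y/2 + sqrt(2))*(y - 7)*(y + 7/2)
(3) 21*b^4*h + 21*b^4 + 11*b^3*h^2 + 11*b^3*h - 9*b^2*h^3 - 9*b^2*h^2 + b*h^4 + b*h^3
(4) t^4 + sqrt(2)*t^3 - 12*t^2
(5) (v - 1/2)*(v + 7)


(1) = (r - 3)^2*(r - 2/3)
(2) = y^4/4 - 5*y^3/8 + sqrt(2)*y^3/2 - 7*y^2 - 5*sqrt(2)*y^2/4 - 14*sqrt(2)*y - 49*y/8 - 49*sqrt(2)/4
(3) = (-7*b + h)*(-3*b + h)*(b + h)*(b*h + b)
(4) = t^2*(t - 2*sqrt(2))*(t + 3*sqrt(2))
(5) = v^2 + 13*v/2 - 7/2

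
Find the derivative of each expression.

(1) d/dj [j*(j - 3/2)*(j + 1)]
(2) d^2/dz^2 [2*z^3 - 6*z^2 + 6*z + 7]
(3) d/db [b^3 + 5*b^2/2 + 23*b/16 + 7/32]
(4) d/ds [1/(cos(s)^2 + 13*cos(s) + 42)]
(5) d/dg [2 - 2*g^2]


(1) = 3*j^2 - j - 3/2
(2) = 12*z - 12
(3) = 3*b^2 + 5*b + 23/16
(4) = (2*cos(s) + 13)*sin(s)/(cos(s)^2 + 13*cos(s) + 42)^2
(5) = -4*g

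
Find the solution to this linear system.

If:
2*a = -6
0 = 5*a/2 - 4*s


Then:
a = -3
s = -15/8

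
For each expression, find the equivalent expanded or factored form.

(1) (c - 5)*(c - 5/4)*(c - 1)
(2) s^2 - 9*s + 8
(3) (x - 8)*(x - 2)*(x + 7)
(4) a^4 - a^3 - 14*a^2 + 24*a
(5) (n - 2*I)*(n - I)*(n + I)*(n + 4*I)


(1) = c^3 - 29*c^2/4 + 25*c/2 - 25/4
(2) = (s - 8)*(s - 1)
(3) = x^3 - 3*x^2 - 54*x + 112
(4) = a*(a - 3)*(a - 2)*(a + 4)
(5) = n^4 + 2*I*n^3 + 9*n^2 + 2*I*n + 8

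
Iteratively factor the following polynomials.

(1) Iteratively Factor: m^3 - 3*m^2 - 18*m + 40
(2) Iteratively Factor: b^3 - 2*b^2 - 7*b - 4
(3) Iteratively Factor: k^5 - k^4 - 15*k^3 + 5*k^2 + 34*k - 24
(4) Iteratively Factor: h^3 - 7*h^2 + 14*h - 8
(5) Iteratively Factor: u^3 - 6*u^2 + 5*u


(1) = (m - 5)*(m^2 + 2*m - 8) = (m - 5)*(m + 4)*(m - 2)
(2) = (b - 4)*(b^2 + 2*b + 1) = (b - 4)*(b + 1)*(b + 1)
(3) = (k - 1)*(k^4 - 15*k^2 - 10*k + 24) = (k - 4)*(k - 1)*(k^3 + 4*k^2 + k - 6) = (k - 4)*(k - 1)^2*(k^2 + 5*k + 6) = (k - 4)*(k - 1)^2*(k + 2)*(k + 3)
(4) = (h - 4)*(h^2 - 3*h + 2) = (h - 4)*(h - 2)*(h - 1)
(5) = (u)*(u^2 - 6*u + 5) = u*(u - 5)*(u - 1)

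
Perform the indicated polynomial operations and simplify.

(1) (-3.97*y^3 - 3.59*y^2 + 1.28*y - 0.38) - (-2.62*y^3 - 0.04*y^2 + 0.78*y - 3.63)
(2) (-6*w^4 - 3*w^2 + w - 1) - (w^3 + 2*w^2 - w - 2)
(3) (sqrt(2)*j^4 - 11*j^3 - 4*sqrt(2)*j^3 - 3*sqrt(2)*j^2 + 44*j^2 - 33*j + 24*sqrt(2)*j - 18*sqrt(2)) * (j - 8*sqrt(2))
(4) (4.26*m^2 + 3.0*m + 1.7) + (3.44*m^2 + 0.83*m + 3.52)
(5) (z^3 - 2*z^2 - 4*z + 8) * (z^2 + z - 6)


(1) = -1.35*y^3 - 3.55*y^2 + 0.5*y + 3.25
(2) = -6*w^4 - w^3 - 5*w^2 + 2*w + 1
(3) = sqrt(2)*j^5 - 27*j^4 - 4*sqrt(2)*j^4 + 108*j^3 + 85*sqrt(2)*j^3 - 328*sqrt(2)*j^2 + 15*j^2 - 384*j + 246*sqrt(2)*j + 288
(4) = 7.7*m^2 + 3.83*m + 5.22
(5) = z^5 - z^4 - 12*z^3 + 16*z^2 + 32*z - 48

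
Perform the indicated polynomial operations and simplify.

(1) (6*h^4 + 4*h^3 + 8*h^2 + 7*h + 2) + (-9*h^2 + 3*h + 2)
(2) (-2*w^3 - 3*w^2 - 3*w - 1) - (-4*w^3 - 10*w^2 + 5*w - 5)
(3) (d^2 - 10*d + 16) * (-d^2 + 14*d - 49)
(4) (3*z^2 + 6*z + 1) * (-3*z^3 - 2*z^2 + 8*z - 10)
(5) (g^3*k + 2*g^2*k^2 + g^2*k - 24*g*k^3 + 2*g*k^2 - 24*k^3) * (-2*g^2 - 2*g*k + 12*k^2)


(1) = 6*h^4 + 4*h^3 - h^2 + 10*h + 4
(2) = 2*w^3 + 7*w^2 - 8*w + 4
(3) = -d^4 + 24*d^3 - 205*d^2 + 714*d - 784
(4) = -9*z^5 - 24*z^4 + 9*z^3 + 16*z^2 - 52*z - 10
(5) = -2*g^5*k - 6*g^4*k^2 - 2*g^4*k + 56*g^3*k^3 - 6*g^3*k^2 + 72*g^2*k^4 + 56*g^2*k^3 - 288*g*k^5 + 72*g*k^4 - 288*k^5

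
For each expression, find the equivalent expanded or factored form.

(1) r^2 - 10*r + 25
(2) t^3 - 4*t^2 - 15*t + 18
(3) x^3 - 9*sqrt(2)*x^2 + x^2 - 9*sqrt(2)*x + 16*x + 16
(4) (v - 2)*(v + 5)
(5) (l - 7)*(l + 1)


(1) = (r - 5)^2
(2) = (t - 6)*(t - 1)*(t + 3)
(3) = (x + 1)*(x - 8*sqrt(2))*(x - sqrt(2))
(4) = v^2 + 3*v - 10
(5) = l^2 - 6*l - 7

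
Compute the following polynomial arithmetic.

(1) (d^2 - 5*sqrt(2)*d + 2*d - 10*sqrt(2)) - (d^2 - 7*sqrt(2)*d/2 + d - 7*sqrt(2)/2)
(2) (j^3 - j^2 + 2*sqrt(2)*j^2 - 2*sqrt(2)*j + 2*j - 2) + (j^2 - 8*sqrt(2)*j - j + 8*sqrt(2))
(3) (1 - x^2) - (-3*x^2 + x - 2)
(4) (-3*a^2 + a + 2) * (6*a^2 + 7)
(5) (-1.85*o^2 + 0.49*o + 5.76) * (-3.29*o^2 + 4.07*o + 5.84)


(1) = -3*sqrt(2)*d/2 + d - 13*sqrt(2)/2
(2) = j^3 + 2*sqrt(2)*j^2 - 10*sqrt(2)*j + j - 2 + 8*sqrt(2)
(3) = 2*x^2 - x + 3
(4) = -18*a^4 + 6*a^3 - 9*a^2 + 7*a + 14
(5) = 6.0865*o^4 - 9.1416*o^3 - 27.7601*o^2 + 26.3048*o + 33.6384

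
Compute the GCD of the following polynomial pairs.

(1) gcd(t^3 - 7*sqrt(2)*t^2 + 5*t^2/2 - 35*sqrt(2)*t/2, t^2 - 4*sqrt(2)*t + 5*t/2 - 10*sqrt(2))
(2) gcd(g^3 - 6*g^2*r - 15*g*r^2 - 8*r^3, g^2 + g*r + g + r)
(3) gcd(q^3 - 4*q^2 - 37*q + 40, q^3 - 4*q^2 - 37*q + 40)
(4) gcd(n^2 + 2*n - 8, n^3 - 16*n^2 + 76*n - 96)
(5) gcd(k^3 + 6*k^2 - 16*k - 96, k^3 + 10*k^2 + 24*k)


(1) = t + 5/2
(2) = gcd((g - 8*r)*(g + r)^2, (g + 1)*(g + r)) = g + r
(3) = gcd((q - 8)*(q - 1)*(q + 5), (q - 8)*(q - 1)*(q + 5)) = q^3 - 4*q^2 - 37*q + 40
(4) = n - 2
(5) = gcd((k - 4)*(k + 4)*(k + 6), k*(k + 4)*(k + 6)) = k^2 + 10*k + 24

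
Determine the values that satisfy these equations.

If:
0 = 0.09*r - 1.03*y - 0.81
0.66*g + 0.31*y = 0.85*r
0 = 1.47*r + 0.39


Then:
g = 0.04
r = -0.27
y = -0.81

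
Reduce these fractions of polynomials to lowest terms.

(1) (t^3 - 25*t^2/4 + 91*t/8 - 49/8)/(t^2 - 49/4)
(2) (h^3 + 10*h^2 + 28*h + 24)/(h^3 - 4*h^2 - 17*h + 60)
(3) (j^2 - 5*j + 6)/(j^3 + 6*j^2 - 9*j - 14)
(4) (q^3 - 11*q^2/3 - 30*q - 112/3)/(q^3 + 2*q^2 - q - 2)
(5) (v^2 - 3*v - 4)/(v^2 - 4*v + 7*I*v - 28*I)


(1) = (4*t^2 - 11*t + 7)/(4*t + 14)
(2) = (h^3 + 10*h^2 + 28*h + 24)/(h^3 - 4*h^2 - 17*h + 60)
(3) = (j - 3)/(j^2 + 8*j + 7)
(4) = (3*q^2 - 17*q - 56)/(3*q^2 - 3)
(5) = (v + 1)/(v + 7*I)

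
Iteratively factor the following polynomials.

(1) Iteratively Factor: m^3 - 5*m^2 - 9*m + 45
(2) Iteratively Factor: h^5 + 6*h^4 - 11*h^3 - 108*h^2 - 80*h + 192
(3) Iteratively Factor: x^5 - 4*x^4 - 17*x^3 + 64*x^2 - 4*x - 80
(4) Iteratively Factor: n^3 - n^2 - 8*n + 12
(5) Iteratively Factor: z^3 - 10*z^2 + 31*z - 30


(1) = (m - 3)*(m^2 - 2*m - 15) = (m - 5)*(m - 3)*(m + 3)
(2) = (h + 4)*(h^4 + 2*h^3 - 19*h^2 - 32*h + 48) = (h + 4)^2*(h^3 - 2*h^2 - 11*h + 12) = (h + 3)*(h + 4)^2*(h^2 - 5*h + 4) = (h - 1)*(h + 3)*(h + 4)^2*(h - 4)
(3) = (x - 2)*(x^4 - 2*x^3 - 21*x^2 + 22*x + 40) = (x - 2)*(x + 1)*(x^3 - 3*x^2 - 18*x + 40) = (x - 5)*(x - 2)*(x + 1)*(x^2 + 2*x - 8) = (x - 5)*(x - 2)*(x + 1)*(x + 4)*(x - 2)
(4) = (n - 2)*(n^2 + n - 6) = (n - 2)^2*(n + 3)
(5) = (z - 3)*(z^2 - 7*z + 10) = (z - 5)*(z - 3)*(z - 2)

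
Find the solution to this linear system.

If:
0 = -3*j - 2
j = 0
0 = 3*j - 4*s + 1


Then:
No Solution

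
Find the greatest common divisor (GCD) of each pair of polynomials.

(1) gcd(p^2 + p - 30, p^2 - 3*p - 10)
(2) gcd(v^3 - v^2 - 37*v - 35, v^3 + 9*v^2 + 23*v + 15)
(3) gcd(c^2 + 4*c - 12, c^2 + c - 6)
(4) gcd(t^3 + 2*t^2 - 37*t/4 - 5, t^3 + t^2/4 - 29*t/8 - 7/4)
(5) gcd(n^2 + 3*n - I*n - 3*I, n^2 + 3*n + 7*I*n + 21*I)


(1) = p - 5
(2) = gcd((v - 7)*(v + 1)*(v + 5), (v + 1)*(v + 3)*(v + 5)) = v^2 + 6*v + 5
(3) = gcd((c - 2)*(c + 6), (c - 2)*(c + 3)) = c - 2
(4) = t + 1/2
(5) = n + 3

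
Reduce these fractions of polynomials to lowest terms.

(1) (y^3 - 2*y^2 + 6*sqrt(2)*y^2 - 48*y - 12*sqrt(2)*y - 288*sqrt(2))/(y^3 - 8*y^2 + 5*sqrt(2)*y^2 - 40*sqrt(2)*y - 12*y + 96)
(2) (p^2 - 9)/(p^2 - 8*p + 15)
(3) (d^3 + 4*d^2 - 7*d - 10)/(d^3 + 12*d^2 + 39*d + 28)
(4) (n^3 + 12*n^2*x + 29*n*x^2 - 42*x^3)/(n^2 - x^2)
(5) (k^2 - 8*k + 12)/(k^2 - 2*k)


(1) = (y + 6)/(y - sqrt(2))
(2) = (p + 3)/(p - 5)
(3) = (d^2 + 3*d - 10)/(d^2 + 11*d + 28)
(4) = (n^2 + 13*n*x + 42*x^2)/(n + x)
(5) = (k - 6)/k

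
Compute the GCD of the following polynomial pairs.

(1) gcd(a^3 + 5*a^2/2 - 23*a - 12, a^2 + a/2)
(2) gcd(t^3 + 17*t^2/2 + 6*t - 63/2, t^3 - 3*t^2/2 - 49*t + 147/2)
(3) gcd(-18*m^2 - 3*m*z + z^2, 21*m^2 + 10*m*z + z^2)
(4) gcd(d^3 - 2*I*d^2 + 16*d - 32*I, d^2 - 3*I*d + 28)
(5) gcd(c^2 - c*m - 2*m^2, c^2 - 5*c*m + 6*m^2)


(1) = a + 1/2
(2) = t^2 + 11*t/2 - 21/2
(3) = 3*m + z
(4) = gcd((d - 4*I)*(d - 2*I)*(d + 4*I), (d - 7*I)*(d + 4*I)) = d + 4*I
(5) = gcd((c - 2*m)*(c + m), (c - 3*m)*(c - 2*m)) = c - 2*m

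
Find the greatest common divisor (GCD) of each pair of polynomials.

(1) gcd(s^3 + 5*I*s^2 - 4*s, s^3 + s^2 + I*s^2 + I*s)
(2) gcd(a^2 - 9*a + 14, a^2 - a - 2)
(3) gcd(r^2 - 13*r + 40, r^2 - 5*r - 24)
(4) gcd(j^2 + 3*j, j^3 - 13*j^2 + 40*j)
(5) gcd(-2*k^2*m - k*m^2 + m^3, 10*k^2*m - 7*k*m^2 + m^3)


(1) = gcd(s*(s + I)*(s + 4*I), s*(s + 1)*(s + I)) = s^2 + I*s
(2) = a - 2
(3) = gcd((r - 8)*(r - 5), (r - 8)*(r + 3)) = r - 8
(4) = j
(5) = gcd(m*(-2*k + m)*(k + m), m*(-5*k + m)*(-2*k + m)) = 2*k*m - m^2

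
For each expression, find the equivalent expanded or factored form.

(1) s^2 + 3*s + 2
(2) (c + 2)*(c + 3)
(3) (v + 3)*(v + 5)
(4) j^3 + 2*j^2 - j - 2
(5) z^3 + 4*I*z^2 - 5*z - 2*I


(1) = (s + 1)*(s + 2)
(2) = c^2 + 5*c + 6
(3) = v^2 + 8*v + 15
(4) = (j - 1)*(j + 1)*(j + 2)
(5) = (z + I)^2*(z + 2*I)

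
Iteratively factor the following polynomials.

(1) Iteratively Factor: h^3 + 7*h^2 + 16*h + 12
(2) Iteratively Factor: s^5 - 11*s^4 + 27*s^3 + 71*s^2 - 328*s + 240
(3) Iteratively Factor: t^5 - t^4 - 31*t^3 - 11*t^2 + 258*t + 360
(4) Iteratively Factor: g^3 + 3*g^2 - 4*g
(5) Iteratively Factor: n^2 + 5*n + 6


(1) = (h + 3)*(h^2 + 4*h + 4) = (h + 2)*(h + 3)*(h + 2)
(2) = (s - 4)*(s^4 - 7*s^3 - s^2 + 67*s - 60) = (s - 4)*(s + 3)*(s^3 - 10*s^2 + 29*s - 20) = (s - 4)^2*(s + 3)*(s^2 - 6*s + 5) = (s - 4)^2*(s - 1)*(s + 3)*(s - 5)
(3) = (t + 2)*(t^4 - 3*t^3 - 25*t^2 + 39*t + 180) = (t + 2)*(t + 3)*(t^3 - 6*t^2 - 7*t + 60) = (t - 4)*(t + 2)*(t + 3)*(t^2 - 2*t - 15) = (t - 5)*(t - 4)*(t + 2)*(t + 3)*(t + 3)
(4) = (g + 4)*(g^2 - g) = g*(g + 4)*(g - 1)
(5) = (n + 3)*(n + 2)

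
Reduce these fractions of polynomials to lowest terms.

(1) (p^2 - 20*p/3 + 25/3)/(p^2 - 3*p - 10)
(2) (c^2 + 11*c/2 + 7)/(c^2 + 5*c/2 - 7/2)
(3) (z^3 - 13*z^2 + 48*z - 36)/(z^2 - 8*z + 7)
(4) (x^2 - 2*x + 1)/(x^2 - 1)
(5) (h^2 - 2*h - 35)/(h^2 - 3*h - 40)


(1) = (3*p - 5)/(3*p + 6)
(2) = (c + 2)/(c - 1)
(3) = (z^2 - 12*z + 36)/(z - 7)
(4) = (x - 1)/(x + 1)
(5) = (h - 7)/(h - 8)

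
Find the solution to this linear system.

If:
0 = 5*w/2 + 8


Then:
w = -16/5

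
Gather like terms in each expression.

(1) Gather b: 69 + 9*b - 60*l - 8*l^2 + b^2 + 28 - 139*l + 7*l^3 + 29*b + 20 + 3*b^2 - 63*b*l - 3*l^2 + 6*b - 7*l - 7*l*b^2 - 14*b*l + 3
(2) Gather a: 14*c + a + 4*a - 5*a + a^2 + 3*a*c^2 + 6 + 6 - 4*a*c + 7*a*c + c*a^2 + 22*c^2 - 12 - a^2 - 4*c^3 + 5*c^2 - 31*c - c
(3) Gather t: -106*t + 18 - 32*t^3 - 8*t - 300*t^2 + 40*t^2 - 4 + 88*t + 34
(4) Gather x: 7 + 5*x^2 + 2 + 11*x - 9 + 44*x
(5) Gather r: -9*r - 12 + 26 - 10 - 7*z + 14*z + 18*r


(1) = b^2*(4 - 7*l) + b*(44 - 77*l) + 7*l^3 - 11*l^2 - 206*l + 120
(2) = a^2*c + a*(3*c^2 + 3*c) - 4*c^3 + 27*c^2 - 18*c
(3) = -32*t^3 - 260*t^2 - 26*t + 48
(4) = 5*x^2 + 55*x
(5) = 9*r + 7*z + 4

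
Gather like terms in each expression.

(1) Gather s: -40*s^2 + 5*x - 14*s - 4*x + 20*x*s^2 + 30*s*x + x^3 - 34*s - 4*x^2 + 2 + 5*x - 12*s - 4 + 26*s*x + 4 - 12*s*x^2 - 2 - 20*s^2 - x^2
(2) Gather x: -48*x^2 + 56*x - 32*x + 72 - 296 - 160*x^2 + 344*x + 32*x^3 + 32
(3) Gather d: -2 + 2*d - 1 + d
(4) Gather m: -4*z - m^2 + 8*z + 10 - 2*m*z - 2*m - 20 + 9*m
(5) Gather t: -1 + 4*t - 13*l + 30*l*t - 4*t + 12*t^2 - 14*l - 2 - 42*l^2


(1) = s^2*(20*x - 60) + s*(-12*x^2 + 56*x - 60) + x^3 - 5*x^2 + 6*x
(2) = 32*x^3 - 208*x^2 + 368*x - 192
(3) = 3*d - 3
(4) = -m^2 + m*(7 - 2*z) + 4*z - 10
(5) = -42*l^2 + 30*l*t - 27*l + 12*t^2 - 3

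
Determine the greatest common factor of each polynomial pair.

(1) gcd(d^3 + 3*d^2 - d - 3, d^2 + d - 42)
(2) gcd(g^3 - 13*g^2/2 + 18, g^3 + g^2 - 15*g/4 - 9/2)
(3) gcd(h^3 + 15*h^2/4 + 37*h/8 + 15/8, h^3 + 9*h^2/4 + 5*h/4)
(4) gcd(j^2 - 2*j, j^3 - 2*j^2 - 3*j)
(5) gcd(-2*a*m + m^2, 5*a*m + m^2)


(1) = 1
(2) = gcd((g - 6)*(g - 2)*(g + 3/2), (g - 2)*(g + 3/2)^2) = g^2 - g/2 - 3
(3) = h^2 + 9*h/4 + 5/4
(4) = gcd(j*(j - 2), j*(j - 3)*(j + 1)) = j
(5) = gcd(m*(-2*a + m), m*(5*a + m)) = m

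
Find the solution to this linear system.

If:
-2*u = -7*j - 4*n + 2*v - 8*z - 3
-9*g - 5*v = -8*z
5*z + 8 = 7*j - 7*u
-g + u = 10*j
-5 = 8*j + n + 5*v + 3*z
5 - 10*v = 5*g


Then:
g = 2511/1529
j = -673/1529
n = -7360/1529
u = -4219/1529
v = -491/1529
z = 2518/1529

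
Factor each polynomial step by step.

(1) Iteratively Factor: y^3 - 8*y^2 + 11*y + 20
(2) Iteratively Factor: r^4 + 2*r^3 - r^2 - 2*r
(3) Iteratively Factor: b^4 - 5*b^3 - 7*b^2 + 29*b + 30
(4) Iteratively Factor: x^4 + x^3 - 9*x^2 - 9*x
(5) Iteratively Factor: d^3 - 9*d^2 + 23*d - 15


(1) = (y + 1)*(y^2 - 9*y + 20) = (y - 4)*(y + 1)*(y - 5)
(2) = (r - 1)*(r^3 + 3*r^2 + 2*r) = r*(r - 1)*(r^2 + 3*r + 2) = r*(r - 1)*(r + 1)*(r + 2)
(3) = (b + 2)*(b^3 - 7*b^2 + 7*b + 15) = (b - 5)*(b + 2)*(b^2 - 2*b - 3) = (b - 5)*(b - 3)*(b + 2)*(b + 1)
(4) = (x)*(x^3 + x^2 - 9*x - 9) = x*(x - 3)*(x^2 + 4*x + 3) = x*(x - 3)*(x + 3)*(x + 1)
(5) = (d - 3)*(d^2 - 6*d + 5) = (d - 5)*(d - 3)*(d - 1)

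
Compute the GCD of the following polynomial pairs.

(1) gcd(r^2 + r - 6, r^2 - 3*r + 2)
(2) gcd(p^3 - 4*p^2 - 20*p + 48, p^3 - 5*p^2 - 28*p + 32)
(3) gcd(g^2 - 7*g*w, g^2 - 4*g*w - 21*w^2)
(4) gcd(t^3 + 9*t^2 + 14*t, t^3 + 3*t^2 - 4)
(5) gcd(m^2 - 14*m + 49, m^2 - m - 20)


(1) = r - 2
(2) = p + 4
(3) = gcd(g*(g - 7*w), (g - 7*w)*(g + 3*w)) = -g + 7*w
(4) = t + 2
(5) = gcd((m - 7)^2, (m - 5)*(m + 4)) = 1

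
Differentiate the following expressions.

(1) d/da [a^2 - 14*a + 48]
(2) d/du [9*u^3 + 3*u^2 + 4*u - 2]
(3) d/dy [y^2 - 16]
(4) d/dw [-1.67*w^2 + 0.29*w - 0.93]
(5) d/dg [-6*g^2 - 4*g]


(1) = 2*a - 14
(2) = 27*u^2 + 6*u + 4
(3) = 2*y
(4) = 0.29 - 3.34*w
(5) = -12*g - 4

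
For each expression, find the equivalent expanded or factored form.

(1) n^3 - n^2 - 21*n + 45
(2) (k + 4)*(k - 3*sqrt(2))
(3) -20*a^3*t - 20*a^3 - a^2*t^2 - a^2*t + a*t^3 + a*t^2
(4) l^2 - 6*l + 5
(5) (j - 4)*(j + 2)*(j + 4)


(1) = (n - 3)^2*(n + 5)
(2) = k^2 - 3*sqrt(2)*k + 4*k - 12*sqrt(2)
(3) = (-5*a + t)*(4*a + t)*(a*t + a)
(4) = (l - 5)*(l - 1)
(5) = j^3 + 2*j^2 - 16*j - 32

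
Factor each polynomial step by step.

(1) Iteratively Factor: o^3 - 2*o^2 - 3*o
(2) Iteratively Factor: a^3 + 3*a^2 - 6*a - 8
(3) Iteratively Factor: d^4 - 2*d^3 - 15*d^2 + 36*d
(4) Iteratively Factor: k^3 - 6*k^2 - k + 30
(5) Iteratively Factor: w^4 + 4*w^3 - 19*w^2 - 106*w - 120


(1) = (o)*(o^2 - 2*o - 3) = o*(o + 1)*(o - 3)
(2) = (a + 4)*(a^2 - a - 2) = (a - 2)*(a + 4)*(a + 1)
(3) = (d + 4)*(d^3 - 6*d^2 + 9*d) = (d - 3)*(d + 4)*(d^2 - 3*d) = d*(d - 3)*(d + 4)*(d - 3)
(4) = (k + 2)*(k^2 - 8*k + 15) = (k - 3)*(k + 2)*(k - 5)
(5) = (w - 5)*(w^3 + 9*w^2 + 26*w + 24) = (w - 5)*(w + 4)*(w^2 + 5*w + 6) = (w - 5)*(w + 3)*(w + 4)*(w + 2)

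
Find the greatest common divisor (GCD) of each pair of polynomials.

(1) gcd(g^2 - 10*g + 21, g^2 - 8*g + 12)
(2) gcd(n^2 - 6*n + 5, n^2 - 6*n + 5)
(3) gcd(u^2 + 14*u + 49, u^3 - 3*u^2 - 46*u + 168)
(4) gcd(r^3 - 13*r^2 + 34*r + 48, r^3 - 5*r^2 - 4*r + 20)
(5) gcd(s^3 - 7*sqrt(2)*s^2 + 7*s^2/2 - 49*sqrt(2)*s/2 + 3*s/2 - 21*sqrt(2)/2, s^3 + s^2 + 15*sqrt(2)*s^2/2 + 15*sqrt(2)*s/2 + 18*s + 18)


(1) = gcd((g - 7)*(g - 3), (g - 6)*(g - 2)) = 1
(2) = gcd((n - 5)*(n - 1), (n - 5)*(n - 1)) = n^2 - 6*n + 5
(3) = gcd((u + 7)^2, (u - 6)*(u - 4)*(u + 7)) = u + 7
(4) = gcd((r - 8)*(r - 6)*(r + 1), (r - 5)*(r - 2)*(r + 2)) = 1
(5) = gcd((s + 1/2)*(s + 3)*(s - 7*sqrt(2)), (s + 1)*(s + 3*sqrt(2)/2)*(s + 6*sqrt(2))) = 1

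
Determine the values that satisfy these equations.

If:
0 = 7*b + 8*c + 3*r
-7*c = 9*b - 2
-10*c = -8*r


Then:
b = 94/227
c = -56/227
r = -70/227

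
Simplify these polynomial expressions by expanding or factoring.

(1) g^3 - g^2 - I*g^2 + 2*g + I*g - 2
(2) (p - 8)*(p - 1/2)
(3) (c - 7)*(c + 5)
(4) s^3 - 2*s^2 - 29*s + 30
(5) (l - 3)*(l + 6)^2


(1) = (g - 1)*(g - 2*I)*(g + I)
(2) = p^2 - 17*p/2 + 4
(3) = c^2 - 2*c - 35
(4) = (s - 6)*(s - 1)*(s + 5)
(5) = l^3 + 9*l^2 - 108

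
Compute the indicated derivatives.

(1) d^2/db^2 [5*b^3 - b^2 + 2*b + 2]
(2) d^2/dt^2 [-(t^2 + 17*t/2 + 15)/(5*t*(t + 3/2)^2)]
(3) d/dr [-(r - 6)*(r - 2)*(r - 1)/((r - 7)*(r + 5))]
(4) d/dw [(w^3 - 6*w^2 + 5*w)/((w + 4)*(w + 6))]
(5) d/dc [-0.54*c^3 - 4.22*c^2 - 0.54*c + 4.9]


(1) = 30*b - 2
(2) = 8*(-4*t^4 - 90*t^3 - 360*t^2 - 360*t - 135)/(5*t^3*(16*t^4 + 96*t^3 + 216*t^2 + 216*t + 81))
(3) = (-r^4 + 4*r^3 + 107*r^2 - 654*r + 724)/(r^4 - 4*r^3 - 66*r^2 + 140*r + 1225)
(4) = (w^4 + 20*w^3 + 7*w^2 - 288*w + 120)/(w^4 + 20*w^3 + 148*w^2 + 480*w + 576)
(5) = -1.62*c^2 - 8.44*c - 0.54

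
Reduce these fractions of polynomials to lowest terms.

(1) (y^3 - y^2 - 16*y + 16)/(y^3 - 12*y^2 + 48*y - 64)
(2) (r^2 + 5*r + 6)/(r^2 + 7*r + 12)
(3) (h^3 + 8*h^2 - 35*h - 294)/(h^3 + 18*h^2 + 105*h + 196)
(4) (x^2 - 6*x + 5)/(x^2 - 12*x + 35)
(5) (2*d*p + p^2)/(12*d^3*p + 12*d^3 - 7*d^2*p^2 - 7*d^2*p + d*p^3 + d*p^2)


(1) = (y^2 + 3*y - 4)/(y^2 - 8*y + 16)
(2) = (r + 2)/(r + 4)
(3) = (h - 6)/(h + 4)
(4) = (x - 1)/(x - 7)
(5) = (2*d*p + p^2)/(12*d^3*p + 12*d^3 - 7*d^2*p^2 - 7*d^2*p + d*p^3 + d*p^2)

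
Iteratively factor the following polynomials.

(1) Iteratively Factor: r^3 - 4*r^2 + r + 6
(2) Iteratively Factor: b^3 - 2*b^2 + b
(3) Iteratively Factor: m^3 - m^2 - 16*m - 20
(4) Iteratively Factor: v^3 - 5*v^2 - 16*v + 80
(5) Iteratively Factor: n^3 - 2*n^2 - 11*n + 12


(1) = (r - 2)*(r^2 - 2*r - 3) = (r - 2)*(r + 1)*(r - 3)
(2) = (b - 1)*(b^2 - b) = b*(b - 1)*(b - 1)
(3) = (m + 2)*(m^2 - 3*m - 10) = (m - 5)*(m + 2)*(m + 2)
(4) = (v - 5)*(v^2 - 16) = (v - 5)*(v - 4)*(v + 4)
(5) = (n - 1)*(n^2 - n - 12) = (n - 1)*(n + 3)*(n - 4)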